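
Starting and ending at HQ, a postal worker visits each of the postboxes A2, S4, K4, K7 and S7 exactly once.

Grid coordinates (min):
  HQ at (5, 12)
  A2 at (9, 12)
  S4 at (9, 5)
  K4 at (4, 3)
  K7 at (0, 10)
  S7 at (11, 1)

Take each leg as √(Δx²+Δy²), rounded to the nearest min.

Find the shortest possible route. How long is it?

35 min — the shortest possible round trip.

There are 60 distinct closed tours to check (reversals are equivalent).
HQ→A2→S4→K4→K7→S7→HQ: 4+7+5+8+14+13 = 51
HQ→A2→S4→K4→S7→K7→HQ: 4+7+5+7+14+5 = 42
HQ→A2→S4→K7→K4→S7→HQ: 4+7+10+8+7+13 = 49
HQ→A2→S4→K7→S7→K4→HQ: 4+7+10+14+7+9 = 51
HQ→A2→S4→S7→K4→K7→HQ: 4+7+4+7+8+5 = 35
HQ→A2→S4→S7→K7→K4→HQ: 4+7+4+14+8+9 = 46
HQ→A2→K4→S4→K7→S7→HQ: 4+10+5+10+14+13 = 56
HQ→A2→K4→S4→S7→K7→HQ: 4+10+5+4+14+5 = 42
HQ→A2→K4→K7→S4→S7→HQ: 4+10+8+10+4+13 = 49
HQ→A2→K4→K7→S7→S4→HQ: 4+10+8+14+4+8 = 48
HQ→A2→K4→S7→S4→K7→HQ: 4+10+7+4+10+5 = 40
HQ→A2→K4→S7→K7→S4→HQ: 4+10+7+14+10+8 = 53
HQ→A2→K7→S4→K4→S7→HQ: 4+9+10+5+7+13 = 48
HQ→A2→K7→S4→S7→K4→HQ: 4+9+10+4+7+9 = 43
… (46 more)
The minimum is 35.
One optimal route: HQ → A2 → S4 → S7 → K4 → K7 → HQ (or its reverse).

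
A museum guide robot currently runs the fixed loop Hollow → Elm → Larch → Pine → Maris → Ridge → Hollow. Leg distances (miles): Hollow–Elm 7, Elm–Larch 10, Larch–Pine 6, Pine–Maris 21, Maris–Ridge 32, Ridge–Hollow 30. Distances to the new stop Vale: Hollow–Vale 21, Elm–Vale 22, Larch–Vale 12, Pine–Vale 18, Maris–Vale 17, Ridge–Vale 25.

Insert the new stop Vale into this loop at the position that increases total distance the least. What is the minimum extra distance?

Insertion cost between consecutive stops i–j is d(i,Vale) + d(Vale,j) − d(i,j):
  between Hollow and Elm: 21 + 22 − 7 = 36
  between Elm and Larch: 22 + 12 − 10 = 24
  between Larch and Pine: 12 + 18 − 6 = 24
  between Pine and Maris: 18 + 17 − 21 = 14
  between Maris and Ridge: 17 + 25 − 32 = 10
  between Ridge and Hollow: 25 + 21 − 30 = 16
Cheapest insertion is between Maris and Ridge, adding 10.
New total = 106 + 10 = 116.

Adding 10 miles by placing Vale on the Maris–Ridge leg.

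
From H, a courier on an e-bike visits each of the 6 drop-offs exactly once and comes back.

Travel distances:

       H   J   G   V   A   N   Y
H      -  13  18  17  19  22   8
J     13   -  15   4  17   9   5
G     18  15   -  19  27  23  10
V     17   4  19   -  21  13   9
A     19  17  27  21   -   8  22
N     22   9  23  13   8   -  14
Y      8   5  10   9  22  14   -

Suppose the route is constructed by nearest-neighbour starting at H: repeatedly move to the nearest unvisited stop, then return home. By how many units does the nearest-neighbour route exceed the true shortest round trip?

From H: Y=8, J=13, V=17, G=18, A=19, N=22 → choose Y (8).
From Y: J=5, V=9, G=10, N=14, A=22 → choose J (5).
From J: V=4, N=9, G=15, A=17 → choose V (4).
From V: N=13, G=19, A=21 → choose N (13).
From N: A=8, G=23 → choose A (8).
From A: G=27 → choose G (27).
NN route H → Y → J → V → N → A → G → H costs 83.
Optimal: H → G → Y → J → V → N → A → H costs 77 (by enumerating all 360 distinct tours).
Excess = 83 − 77 = 6.

Excess over optimum: 6.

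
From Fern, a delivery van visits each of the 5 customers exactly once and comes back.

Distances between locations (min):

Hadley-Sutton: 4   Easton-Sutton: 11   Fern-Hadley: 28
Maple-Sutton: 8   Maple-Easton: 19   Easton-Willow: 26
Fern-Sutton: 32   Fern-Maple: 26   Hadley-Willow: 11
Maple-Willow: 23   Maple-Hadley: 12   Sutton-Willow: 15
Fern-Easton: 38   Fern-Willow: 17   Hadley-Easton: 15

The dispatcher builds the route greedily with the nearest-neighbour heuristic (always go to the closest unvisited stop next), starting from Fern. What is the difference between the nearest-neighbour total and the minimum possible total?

Fern: Willow=17, Maple=26, Hadley=28, Sutton=32, Easton=38 ⇒ Willow
Willow: Hadley=11, Sutton=15, Maple=23, Easton=26 ⇒ Hadley
Hadley: Sutton=4, Maple=12, Easton=15 ⇒ Sutton
Sutton: Maple=8, Easton=11 ⇒ Maple
Maple: Easton=19 ⇒ Easton
NN route Fern → Willow → Hadley → Sutton → Maple → Easton → Fern costs 97.
Optimal: Fern → Maple → Easton → Sutton → Hadley → Willow → Fern costs 88 (by enumerating all 60 distinct tours).
Excess = 97 − 88 = 9.

Excess over optimum: 9 min.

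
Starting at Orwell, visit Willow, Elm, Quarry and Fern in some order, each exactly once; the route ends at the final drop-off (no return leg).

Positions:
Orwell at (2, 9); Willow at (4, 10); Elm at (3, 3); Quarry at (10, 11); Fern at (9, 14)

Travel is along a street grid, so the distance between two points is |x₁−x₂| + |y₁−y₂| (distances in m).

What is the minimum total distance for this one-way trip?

Shortest open route: 26 m.

There are 4! = 24 possible orderings.
Orwell→Willow→Elm→Quarry→Fern: 3+8+15+4 = 30
Orwell→Willow→Elm→Fern→Quarry: 3+8+17+4 = 32
Orwell→Willow→Quarry→Elm→Fern: 3+7+15+17 = 42
Orwell→Willow→Quarry→Fern→Elm: 3+7+4+17 = 31
Orwell→Willow→Fern→Elm→Quarry: 3+9+17+15 = 44
Orwell→Willow→Fern→Quarry→Elm: 3+9+4+15 = 31
Orwell→Elm→Willow→Quarry→Fern: 7+8+7+4 = 26
Orwell→Elm→Willow→Fern→Quarry: 7+8+9+4 = 28
Orwell→Elm→Quarry→Willow→Fern: 7+15+7+9 = 38
Orwell→Elm→Quarry→Fern→Willow: 7+15+4+9 = 35
Orwell→Elm→Fern→Willow→Quarry: 7+17+9+7 = 40
Orwell→Elm→Fern→Quarry→Willow: 7+17+4+7 = 35
Orwell→Quarry→Willow→Elm→Fern: 10+7+8+17 = 42
Orwell→Quarry→Willow→Fern→Elm: 10+7+9+17 = 43
… (10 more)
The minimum is 26.
One shortest path: Orwell → Elm → Willow → Quarry → Fern.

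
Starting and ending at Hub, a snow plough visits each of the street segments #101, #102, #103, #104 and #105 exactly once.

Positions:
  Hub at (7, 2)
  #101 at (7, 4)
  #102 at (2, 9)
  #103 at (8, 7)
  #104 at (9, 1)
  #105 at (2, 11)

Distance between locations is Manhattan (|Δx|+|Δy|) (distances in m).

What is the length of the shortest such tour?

There are 60 distinct closed tours to check (reversals are equivalent).
Hub-#101-#102-#103-#104-#105-Hub: 2+10+8+7+17+14 = 58
Hub-#101-#102-#103-#105-#104-Hub: 2+10+8+10+17+3 = 50
Hub-#101-#102-#104-#103-#105-Hub: 2+10+15+7+10+14 = 58
Hub-#101-#102-#104-#105-#103-Hub: 2+10+15+17+10+6 = 60
Hub-#101-#102-#105-#103-#104-Hub: 2+10+2+10+7+3 = 34
Hub-#101-#102-#105-#104-#103-Hub: 2+10+2+17+7+6 = 44
Hub-#101-#103-#102-#104-#105-Hub: 2+4+8+15+17+14 = 60
Hub-#101-#103-#102-#105-#104-Hub: 2+4+8+2+17+3 = 36
Hub-#101-#103-#104-#102-#105-Hub: 2+4+7+15+2+14 = 44
Hub-#101-#103-#104-#105-#102-Hub: 2+4+7+17+2+12 = 44
Hub-#101-#103-#105-#102-#104-Hub: 2+4+10+2+15+3 = 36
Hub-#101-#103-#105-#104-#102-Hub: 2+4+10+17+15+12 = 60
Hub-#101-#104-#102-#103-#105-Hub: 2+5+15+8+10+14 = 54
Hub-#101-#104-#102-#105-#103-Hub: 2+5+15+2+10+6 = 40
… (46 more)
The minimum is 34.
One optimal route: Hub → #101 → #102 → #105 → #103 → #104 → Hub (or its reverse).

Shortest round trip = 34 m.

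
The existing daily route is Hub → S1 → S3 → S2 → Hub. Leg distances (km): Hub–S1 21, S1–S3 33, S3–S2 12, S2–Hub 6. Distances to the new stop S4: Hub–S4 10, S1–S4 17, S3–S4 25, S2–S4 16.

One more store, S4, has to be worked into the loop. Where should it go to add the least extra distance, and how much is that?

Insertion cost between consecutive stops i–j is d(i,S4) + d(S4,j) − d(i,j):
  between Hub and S1: 10 + 17 − 21 = 6
  between S1 and S3: 17 + 25 − 33 = 9
  between S3 and S2: 25 + 16 − 12 = 29
  between S2 and Hub: 16 + 10 − 6 = 20
Cheapest insertion is between Hub and S1, adding 6.
New total = 72 + 6 = 78.

Adding 6 km by placing S4 on the Hub–S1 leg.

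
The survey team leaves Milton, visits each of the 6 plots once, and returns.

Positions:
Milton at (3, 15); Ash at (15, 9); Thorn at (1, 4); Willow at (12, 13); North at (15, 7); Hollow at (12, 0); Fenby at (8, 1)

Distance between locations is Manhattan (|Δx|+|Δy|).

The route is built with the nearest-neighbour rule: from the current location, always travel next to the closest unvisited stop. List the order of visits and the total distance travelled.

Milton → [Willow:11 / Thorn:13 / Ash:18 / Fenby:19 / North:20 / Hollow:24] → Willow (11)
Willow → [Ash:7 / North:9 / Hollow:13 / Fenby:16 / Thorn:20] → Ash (7)
Ash → [North:2 / Hollow:12 / Fenby:15 / Thorn:19] → North (2)
North → [Hollow:10 / Fenby:13 / Thorn:17] → Hollow (10)
Hollow → [Fenby:5 / Thorn:15] → Fenby (5)
Fenby → [Thorn:10] → Thorn (10)
Return Thorn→Milton: 13.
Total = 11 + 7 + 2 + 10 + 5 + 10 + 13 = 58.

Nearest-neighbour total = 58; route Milton → Willow → Ash → North → Hollow → Fenby → Thorn → Milton.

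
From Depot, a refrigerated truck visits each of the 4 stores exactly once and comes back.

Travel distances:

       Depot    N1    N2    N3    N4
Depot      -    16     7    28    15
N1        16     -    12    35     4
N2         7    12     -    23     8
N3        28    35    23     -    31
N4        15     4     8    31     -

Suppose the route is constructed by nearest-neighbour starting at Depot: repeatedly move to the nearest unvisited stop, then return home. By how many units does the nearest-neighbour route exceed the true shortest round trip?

Depot: N2=7, N4=15, N1=16, N3=28 ⇒ N2
N2: N4=8, N1=12, N3=23 ⇒ N4
N4: N1=4, N3=31 ⇒ N1
N1: N3=35 ⇒ N3
NN route Depot → N2 → N4 → N1 → N3 → Depot costs 82.
Optimal: Depot → N1 → N4 → N2 → N3 → Depot costs 79 (by enumerating all 12 distinct tours).
Excess = 82 − 79 = 3.

The nearest-neighbour route is 3 longer than optimal.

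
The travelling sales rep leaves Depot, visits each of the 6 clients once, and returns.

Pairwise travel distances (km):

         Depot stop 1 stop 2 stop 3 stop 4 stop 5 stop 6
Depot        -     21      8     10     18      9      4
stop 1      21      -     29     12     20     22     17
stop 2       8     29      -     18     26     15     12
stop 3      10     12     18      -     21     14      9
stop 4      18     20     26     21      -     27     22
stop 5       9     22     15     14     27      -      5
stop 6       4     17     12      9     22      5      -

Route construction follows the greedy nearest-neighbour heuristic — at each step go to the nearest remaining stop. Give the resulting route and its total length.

Nearest-neighbour total = 89 km; route Depot → stop 6 → stop 5 → stop 3 → stop 1 → stop 4 → stop 2 → Depot.

From Depot: distances to unvisited — stop 6=4, stop 2=8, stop 5=9, stop 3=10, stop 4=18, stop 1=21. Nearest is stop 6 (4).
From stop 6: distances to unvisited — stop 5=5, stop 3=9, stop 2=12, stop 1=17, stop 4=22. Nearest is stop 5 (5).
From stop 5: distances to unvisited — stop 3=14, stop 2=15, stop 1=22, stop 4=27. Nearest is stop 3 (14).
From stop 3: distances to unvisited — stop 1=12, stop 2=18, stop 4=21. Nearest is stop 1 (12).
From stop 1: distances to unvisited — stop 4=20, stop 2=29. Nearest is stop 4 (20).
From stop 4: distances to unvisited — stop 2=26. Nearest is stop 2 (26).
Return stop 2→Depot: 8.
Total = 4 + 5 + 14 + 12 + 20 + 26 + 8 = 89.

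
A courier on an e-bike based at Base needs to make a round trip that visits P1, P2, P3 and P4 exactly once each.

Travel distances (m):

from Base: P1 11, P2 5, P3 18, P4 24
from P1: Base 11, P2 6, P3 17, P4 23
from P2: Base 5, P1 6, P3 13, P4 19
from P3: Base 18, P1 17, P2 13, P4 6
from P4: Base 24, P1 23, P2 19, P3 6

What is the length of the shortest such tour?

Base → P1 → P2 → P3 → P4 → Base: 11+6+13+6+24 = 60
Base → P1 → P2 → P4 → P3 → Base: 11+6+19+6+18 = 60
Base → P1 → P3 → P2 → P4 → Base: 11+17+13+19+24 = 84
Base → P1 → P3 → P4 → P2 → Base: 11+17+6+19+5 = 58
Base → P1 → P4 → P2 → P3 → Base: 11+23+19+13+18 = 84
Base → P1 → P4 → P3 → P2 → Base: 11+23+6+13+5 = 58
Base → P2 → P1 → P3 → P4 → Base: 5+6+17+6+24 = 58
Base → P2 → P1 → P4 → P3 → Base: 5+6+23+6+18 = 58
Base → P2 → P3 → P1 → P4 → Base: 5+13+17+23+24 = 82
Base → P2 → P4 → P1 → P3 → Base: 5+19+23+17+18 = 82
Base → P3 → P1 → P2 → P4 → Base: 18+17+6+19+24 = 84
Base → P3 → P2 → P1 → P4 → Base: 18+13+6+23+24 = 84
The minimum is 58.
One optimal route: Base → P1 → P3 → P4 → P2 → Base (or its reverse).

Shortest round trip = 58 m.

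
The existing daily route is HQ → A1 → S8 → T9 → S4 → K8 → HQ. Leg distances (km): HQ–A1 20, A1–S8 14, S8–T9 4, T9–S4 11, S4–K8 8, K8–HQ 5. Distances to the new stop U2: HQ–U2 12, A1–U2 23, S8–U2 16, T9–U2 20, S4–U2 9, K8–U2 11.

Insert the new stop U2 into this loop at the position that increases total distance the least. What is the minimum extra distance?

Insertion cost between consecutive stops i–j is d(i,U2) + d(U2,j) − d(i,j):
  between HQ and A1: 12 + 23 − 20 = 15
  between A1 and S8: 23 + 16 − 14 = 25
  between S8 and T9: 16 + 20 − 4 = 32
  between T9 and S4: 20 + 9 − 11 = 18
  between S4 and K8: 9 + 11 − 8 = 12
  between K8 and HQ: 11 + 12 − 5 = 18
Cheapest insertion is between S4 and K8, adding 12.
New total = 62 + 12 = 74.

Adding 12 km by placing U2 on the S4–K8 leg.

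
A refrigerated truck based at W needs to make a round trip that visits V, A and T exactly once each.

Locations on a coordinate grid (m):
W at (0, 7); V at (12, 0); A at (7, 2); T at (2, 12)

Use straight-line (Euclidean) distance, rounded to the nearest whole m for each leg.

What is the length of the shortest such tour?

35 m — the shortest possible round trip.

There are 3 distinct closed tours to check (reversals are equivalent).
W → V → A → T → W: 14+5+11+5 = 35
W → V → T → A → W: 14+16+11+9 = 50
W → A → V → T → W: 9+5+16+5 = 35
The minimum is 35.
One optimal route: W → V → A → T → W (or its reverse).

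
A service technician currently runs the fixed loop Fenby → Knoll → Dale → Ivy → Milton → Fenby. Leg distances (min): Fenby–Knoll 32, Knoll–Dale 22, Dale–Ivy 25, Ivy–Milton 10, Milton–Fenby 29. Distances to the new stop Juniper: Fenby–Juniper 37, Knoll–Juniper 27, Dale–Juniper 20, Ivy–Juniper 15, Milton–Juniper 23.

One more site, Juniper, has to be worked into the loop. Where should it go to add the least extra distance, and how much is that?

Insertion cost between consecutive stops i–j is d(i,Juniper) + d(Juniper,j) − d(i,j):
  between Fenby and Knoll: 37 + 27 − 32 = 32
  between Knoll and Dale: 27 + 20 − 22 = 25
  between Dale and Ivy: 20 + 15 − 25 = 10
  between Ivy and Milton: 15 + 23 − 10 = 28
  between Milton and Fenby: 23 + 37 − 29 = 31
Cheapest insertion is between Dale and Ivy, adding 10.
New total = 118 + 10 = 128.

+10 min — insert Juniper between Dale and Ivy.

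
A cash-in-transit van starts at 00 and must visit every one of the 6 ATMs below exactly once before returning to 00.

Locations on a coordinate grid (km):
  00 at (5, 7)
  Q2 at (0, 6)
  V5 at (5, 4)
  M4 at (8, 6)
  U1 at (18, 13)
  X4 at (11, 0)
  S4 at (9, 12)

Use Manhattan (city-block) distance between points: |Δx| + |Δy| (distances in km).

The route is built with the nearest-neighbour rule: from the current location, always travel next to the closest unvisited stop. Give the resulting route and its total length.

At 00 the remaining stops are V5 3, M4 4, Q2 6, S4 9, X4 13, U1 19; go to V5.
At V5 the remaining stops are M4 5, Q2 7, X4 10, S4 12, U1 22; go to M4.
At M4 the remaining stops are S4 7, Q2 8, X4 9, U1 17; go to S4.
At S4 the remaining stops are U1 10, X4 14, Q2 15; go to U1.
At U1 the remaining stops are X4 20, Q2 25; go to X4.
At X4 the remaining stops are Q2 17; go to Q2.
Return Q2→00: 6.
Total = 3 + 5 + 7 + 10 + 20 + 17 + 6 = 68.

Total distance 68 km via the nearest-neighbour route 00 → V5 → M4 → S4 → U1 → X4 → Q2 → 00.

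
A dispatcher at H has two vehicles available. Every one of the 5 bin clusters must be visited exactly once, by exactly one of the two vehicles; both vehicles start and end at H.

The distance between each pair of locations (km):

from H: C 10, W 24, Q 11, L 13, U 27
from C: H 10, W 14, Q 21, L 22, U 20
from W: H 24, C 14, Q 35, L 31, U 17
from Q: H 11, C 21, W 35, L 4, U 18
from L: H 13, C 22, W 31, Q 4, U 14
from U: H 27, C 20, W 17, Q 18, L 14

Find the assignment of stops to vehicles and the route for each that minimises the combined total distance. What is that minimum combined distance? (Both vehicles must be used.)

90 km — the smallest possible combined total.

Try each way of splitting the stops between the two vehicles (each non-empty) and, for each split, find the best tour for each vehicle:
  {C} + {W, Q, L, U}: 20 + 70 = 90
  {W} + {C, Q, L, U}: 48 + 59 = 107
  {C, W} + {Q, L, U}: 48 + 56 = 104
  {Q} + {C, W, L, U}: 22 + 68 = 90
  {C, Q} + {W, L, U}: 42 + 68 = 110
  {W, Q} + {C, L, U}: 70 + 57 = 127
  … (15 splits in total)
Best: vehicle 1 H → C → H = 20; vehicle 2 H → W → U → L → Q → H = 70; combined 90.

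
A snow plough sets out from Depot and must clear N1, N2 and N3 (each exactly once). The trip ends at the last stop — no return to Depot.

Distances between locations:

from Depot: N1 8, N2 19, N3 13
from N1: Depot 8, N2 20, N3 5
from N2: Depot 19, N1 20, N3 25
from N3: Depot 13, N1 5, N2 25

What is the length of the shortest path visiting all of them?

Minimum one-way distance = 38.

There are 3! = 6 possible orderings.
Depot - N1 - N2 - N3: 8+20+25 = 53
Depot - N1 - N3 - N2: 8+5+25 = 38
Depot - N2 - N1 - N3: 19+20+5 = 44
Depot - N2 - N3 - N1: 19+25+5 = 49
Depot - N3 - N1 - N2: 13+5+20 = 38
Depot - N3 - N2 - N1: 13+25+20 = 58
The minimum is 38.
One shortest path: Depot → N1 → N3 → N2.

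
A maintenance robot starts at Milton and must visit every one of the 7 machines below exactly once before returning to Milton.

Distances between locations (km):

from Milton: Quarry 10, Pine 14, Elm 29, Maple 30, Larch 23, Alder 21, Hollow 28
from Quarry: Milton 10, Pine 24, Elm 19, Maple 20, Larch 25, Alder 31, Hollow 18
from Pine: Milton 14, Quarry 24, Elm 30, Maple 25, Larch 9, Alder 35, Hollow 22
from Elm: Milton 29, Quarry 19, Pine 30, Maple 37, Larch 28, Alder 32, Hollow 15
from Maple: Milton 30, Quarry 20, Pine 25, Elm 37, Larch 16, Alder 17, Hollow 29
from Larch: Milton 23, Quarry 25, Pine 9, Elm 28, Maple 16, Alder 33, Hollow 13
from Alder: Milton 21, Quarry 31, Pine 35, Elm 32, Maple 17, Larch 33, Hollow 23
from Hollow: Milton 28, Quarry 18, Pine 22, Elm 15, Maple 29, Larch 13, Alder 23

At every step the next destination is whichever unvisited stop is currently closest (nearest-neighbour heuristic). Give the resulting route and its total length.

Total distance 153 km via the nearest-neighbour route Milton → Quarry → Hollow → Larch → Pine → Maple → Alder → Elm → Milton.

Milton → [Quarry:10 / Pine:14 / Alder:21 / Larch:23 / Hollow:28 / Elm:29 / Maple:30] → Quarry (10)
Quarry → [Hollow:18 / Elm:19 / Maple:20 / Pine:24 / Larch:25 / Alder:31] → Hollow (18)
Hollow → [Larch:13 / Elm:15 / Pine:22 / Alder:23 / Maple:29] → Larch (13)
Larch → [Pine:9 / Maple:16 / Elm:28 / Alder:33] → Pine (9)
Pine → [Maple:25 / Elm:30 / Alder:35] → Maple (25)
Maple → [Alder:17 / Elm:37] → Alder (17)
Alder → [Elm:32] → Elm (32)
Return Elm→Milton: 29.
Total = 10 + 18 + 13 + 9 + 25 + 17 + 32 + 29 = 153.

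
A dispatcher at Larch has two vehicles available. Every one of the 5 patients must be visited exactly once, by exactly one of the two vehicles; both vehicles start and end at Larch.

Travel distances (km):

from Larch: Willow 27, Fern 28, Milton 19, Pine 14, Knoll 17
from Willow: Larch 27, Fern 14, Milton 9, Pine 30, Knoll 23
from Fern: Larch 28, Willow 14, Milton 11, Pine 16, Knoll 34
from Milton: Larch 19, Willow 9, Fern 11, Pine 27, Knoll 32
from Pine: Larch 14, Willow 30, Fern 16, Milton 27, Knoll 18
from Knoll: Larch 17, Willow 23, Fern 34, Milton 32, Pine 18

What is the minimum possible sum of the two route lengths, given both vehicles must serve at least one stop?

Check every non-empty split of the stops between the two vehicles; for each half take its own optimal tour:
  {Willow} + {Fern, Milton, Pine, Knoll}: 54 + 81 = 135
  {Fern} + {Willow, Milton, Pine, Knoll}: 56 + 83 = 139
  {Willow, Fern} + {Milton, Pine, Knoll}: 69 + 81 = 150
  {Milton} + {Willow, Fern, Pine, Knoll}: 38 + 84 = 122
  {Willow, Milton} + {Fern, Pine, Knoll}: 55 + 79 = 134
  {Fern, Milton} + {Willow, Pine, Knoll}: 58 + 82 = 140
  … (15 splits in total)
  {Willow, Fern, Milton, Pine} + {Knoll}: 72 + 34 = 106  ← best
Best: vehicle 1 Larch → Milton → Willow → Fern → Pine → Larch = 72; vehicle 2 Larch → Knoll → Larch = 34; combined 106.

106 km — the smallest possible combined total.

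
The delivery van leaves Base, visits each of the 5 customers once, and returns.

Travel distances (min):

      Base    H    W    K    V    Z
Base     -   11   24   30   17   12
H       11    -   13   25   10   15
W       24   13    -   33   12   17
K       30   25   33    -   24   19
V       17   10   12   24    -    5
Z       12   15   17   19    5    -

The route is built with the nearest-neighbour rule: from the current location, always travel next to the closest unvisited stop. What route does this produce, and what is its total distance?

At Base the remaining stops are H 11, Z 12, V 17, W 24, K 30; go to H.
At H the remaining stops are V 10, W 13, Z 15, K 25; go to V.
At V the remaining stops are Z 5, W 12, K 24; go to Z.
At Z the remaining stops are W 17, K 19; go to W.
At W the remaining stops are K 33; go to K.
Return K→Base: 30.
Total = 11 + 10 + 5 + 17 + 33 + 30 = 106.

Total distance 106 min via the nearest-neighbour route Base → H → V → Z → W → K → Base.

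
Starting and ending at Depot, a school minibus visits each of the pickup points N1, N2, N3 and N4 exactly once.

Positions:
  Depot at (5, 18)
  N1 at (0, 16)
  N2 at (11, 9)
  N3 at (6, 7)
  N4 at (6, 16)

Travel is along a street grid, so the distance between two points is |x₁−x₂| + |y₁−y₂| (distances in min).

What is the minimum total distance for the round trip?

There are 12 distinct closed tours to check (reversals are equivalent).
Depot→N1→N2→N3→N4→Depot: 7+18+7+9+3 = 44
Depot→N1→N2→N4→N3→Depot: 7+18+12+9+12 = 58
Depot→N1→N3→N2→N4→Depot: 7+15+7+12+3 = 44
Depot→N1→N3→N4→N2→Depot: 7+15+9+12+15 = 58
Depot→N1→N4→N2→N3→Depot: 7+6+12+7+12 = 44
Depot→N1→N4→N3→N2→Depot: 7+6+9+7+15 = 44
Depot→N2→N1→N3→N4→Depot: 15+18+15+9+3 = 60
Depot→N2→N1→N4→N3→Depot: 15+18+6+9+12 = 60
Depot→N2→N3→N1→N4→Depot: 15+7+15+6+3 = 46
Depot→N2→N4→N1→N3→Depot: 15+12+6+15+12 = 60
Depot→N3→N1→N2→N4→Depot: 12+15+18+12+3 = 60
Depot→N3→N2→N1→N4→Depot: 12+7+18+6+3 = 46
The minimum is 44.
One optimal route: Depot → N1 → N2 → N3 → N4 → Depot (or its reverse).

Shortest round trip = 44 min.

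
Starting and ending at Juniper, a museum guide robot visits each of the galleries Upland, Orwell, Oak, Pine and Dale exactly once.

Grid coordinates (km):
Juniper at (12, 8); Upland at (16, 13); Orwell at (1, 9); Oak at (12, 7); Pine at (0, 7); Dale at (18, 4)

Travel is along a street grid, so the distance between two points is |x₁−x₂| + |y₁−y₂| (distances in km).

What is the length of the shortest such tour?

56 km — the shortest possible round trip.

Juniper→Upland→Orwell→Oak→Pine→Dale→Juniper: 9+19+13+12+21+10 = 84
Juniper→Upland→Orwell→Oak→Dale→Pine→Juniper: 9+19+13+9+21+13 = 84
Juniper→Upland→Orwell→Pine→Oak→Dale→Juniper: 9+19+3+12+9+10 = 62
Juniper→Upland→Orwell→Pine→Dale→Oak→Juniper: 9+19+3+21+9+1 = 62
Juniper→Upland→Orwell→Dale→Oak→Pine→Juniper: 9+19+22+9+12+13 = 84
Juniper→Upland→Orwell→Dale→Pine→Oak→Juniper: 9+19+22+21+12+1 = 84
Juniper→Upland→Oak→Orwell→Pine→Dale→Juniper: 9+10+13+3+21+10 = 66
Juniper→Upland→Oak→Orwell→Dale→Pine→Juniper: 9+10+13+22+21+13 = 88
Juniper→Upland→Oak→Pine→Orwell→Dale→Juniper: 9+10+12+3+22+10 = 66
Juniper→Upland→Oak→Pine→Dale→Orwell→Juniper: 9+10+12+21+22+12 = 86
Juniper→Upland→Oak→Dale→Orwell→Pine→Juniper: 9+10+9+22+3+13 = 66
Juniper→Upland→Oak→Dale→Pine→Orwell→Juniper: 9+10+9+21+3+12 = 64
Juniper→Upland→Pine→Orwell→Oak→Dale→Juniper: 9+22+3+13+9+10 = 66
Juniper→Upland→Pine→Orwell→Dale→Oak→Juniper: 9+22+3+22+9+1 = 66
… (46 more)
Juniper→Upland→Dale→Oak→Pine→Orwell→Juniper: 9+11+9+12+3+12 = 56  ← best
The minimum is 56.
One optimal route: Juniper → Upland → Dale → Oak → Pine → Orwell → Juniper (or its reverse).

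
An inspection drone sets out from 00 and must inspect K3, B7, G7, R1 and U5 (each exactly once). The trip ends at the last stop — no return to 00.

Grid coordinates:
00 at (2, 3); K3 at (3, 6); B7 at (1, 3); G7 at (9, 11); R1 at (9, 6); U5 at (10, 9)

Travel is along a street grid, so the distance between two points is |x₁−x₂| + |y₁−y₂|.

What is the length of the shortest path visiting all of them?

There are 5! = 120 possible orderings.
00→K3→B7→G7→R1→U5: 4+5+16+5+4 = 34
00→K3→B7→G7→U5→R1: 4+5+16+3+4 = 32
00→K3→B7→R1→G7→U5: 4+5+11+5+3 = 28
00→K3→B7→R1→U5→G7: 4+5+11+4+3 = 27
00→K3→B7→U5→G7→R1: 4+5+15+3+5 = 32
00→K3→B7→U5→R1→G7: 4+5+15+4+5 = 33
00→K3→G7→B7→R1→U5: 4+11+16+11+4 = 46
00→K3→G7→B7→U5→R1: 4+11+16+15+4 = 50
00→K3→G7→R1→B7→U5: 4+11+5+11+15 = 46
00→K3→G7→R1→U5→B7: 4+11+5+4+15 = 39
00→K3→G7→U5→B7→R1: 4+11+3+15+11 = 44
00→K3→G7→U5→R1→B7: 4+11+3+4+11 = 33
00→K3→R1→B7→G7→U5: 4+6+11+16+3 = 40
00→K3→R1→B7→U5→G7: 4+6+11+15+3 = 39
… (106 more)
00→B7→K3→R1→U5→G7: 1+5+6+4+3 = 19  ← best
The minimum is 19.
One shortest path: 00 → B7 → K3 → R1 → U5 → G7.

Minimum one-way distance = 19.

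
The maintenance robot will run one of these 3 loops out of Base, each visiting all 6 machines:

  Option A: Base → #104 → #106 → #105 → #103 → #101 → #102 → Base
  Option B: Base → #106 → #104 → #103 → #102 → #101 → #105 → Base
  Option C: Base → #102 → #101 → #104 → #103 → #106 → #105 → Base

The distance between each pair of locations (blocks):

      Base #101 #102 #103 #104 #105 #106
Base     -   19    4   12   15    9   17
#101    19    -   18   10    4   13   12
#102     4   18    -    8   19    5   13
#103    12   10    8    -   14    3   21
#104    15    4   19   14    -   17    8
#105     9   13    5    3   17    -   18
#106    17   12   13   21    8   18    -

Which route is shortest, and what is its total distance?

Shortest is Option A, total 76 blocks.

Option A: 15 + 8 + 18 + 3 + 10 + 18 + 4 = 76
Option B: 17 + 8 + 14 + 8 + 18 + 13 + 9 = 87
Option C: 4 + 18 + 4 + 14 + 21 + 18 + 9 = 88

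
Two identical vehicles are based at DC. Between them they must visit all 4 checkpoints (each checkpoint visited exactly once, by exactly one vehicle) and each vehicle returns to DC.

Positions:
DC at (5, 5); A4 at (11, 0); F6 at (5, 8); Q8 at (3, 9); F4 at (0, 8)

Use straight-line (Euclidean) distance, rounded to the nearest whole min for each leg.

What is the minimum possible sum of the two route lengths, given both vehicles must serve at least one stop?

Minimum combined distance: 30 min.

Check every non-empty split of the stops between the two vehicles; for each half take its own optimal tour:
  {A4} + {F6, Q8, F4}: 16 + 14 = 30
  {F6} + {A4, Q8, F4}: 6 + 29 = 35
  {A4, F6} + {Q8, F4}: 21 + 13 = 34
  {Q8} + {A4, F6, F4}: 8 + 29 = 37
  {A4, Q8} + {F6, F4}: 24 + 14 = 38
  {F6, Q8} + {A4, F4}: 9 + 28 = 37
  … (7 splits in total)
Best: vehicle 1 DC → A4 → DC = 16; vehicle 2 DC → F6 → Q8 → F4 → DC = 14; combined 30.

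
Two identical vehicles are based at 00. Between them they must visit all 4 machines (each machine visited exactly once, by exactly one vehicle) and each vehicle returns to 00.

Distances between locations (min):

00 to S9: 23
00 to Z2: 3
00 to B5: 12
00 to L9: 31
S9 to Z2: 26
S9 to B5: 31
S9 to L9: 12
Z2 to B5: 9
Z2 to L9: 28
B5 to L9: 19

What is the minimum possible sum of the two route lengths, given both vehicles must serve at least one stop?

There are 2^3 − 1 = 7 ways to divide the 4 stops into two non-empty groups. For each, the best each vehicle can do is its own shortest tour through its group:
  {S9} + {Z2, B5, L9}: 46 + 62 = 108
  {Z2} + {S9, B5, L9}: 6 + 66 = 72
  {S9, Z2} + {B5, L9}: 52 + 62 = 114
  {B5} + {S9, Z2, L9}: 24 + 66 = 90
  {S9, B5} + {Z2, L9}: 66 + 62 = 128
  {Z2, B5} + {S9, L9}: 24 + 66 = 90
  … (7 splits in total)
Best: vehicle 1 00 → Z2 → 00 = 6; vehicle 2 00 → S9 → L9 → B5 → 00 = 66; combined 72.

72 min — the smallest possible combined total.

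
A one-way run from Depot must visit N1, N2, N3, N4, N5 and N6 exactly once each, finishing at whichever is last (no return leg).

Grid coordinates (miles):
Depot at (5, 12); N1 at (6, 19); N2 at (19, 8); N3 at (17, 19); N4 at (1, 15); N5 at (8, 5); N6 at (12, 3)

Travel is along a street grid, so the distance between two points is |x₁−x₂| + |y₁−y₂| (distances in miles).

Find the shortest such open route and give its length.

58 miles — the minimum one-way total.

There are 6! = 720 possible orderings.
Depot → N1 → N2 → N3 → N4 → N5 → N6: 8+24+13+20+17+6 = 88
Depot → N1 → N2 → N3 → N4 → N6 → N5: 8+24+13+20+23+6 = 94
Depot → N1 → N2 → N3 → N5 → N4 → N6: 8+24+13+23+17+23 = 108
Depot → N1 → N2 → N3 → N5 → N6 → N4: 8+24+13+23+6+23 = 97
Depot → N1 → N2 → N3 → N6 → N4 → N5: 8+24+13+21+23+17 = 106
Depot → N1 → N2 → N3 → N6 → N5 → N4: 8+24+13+21+6+17 = 89
Depot → N1 → N2 → N4 → N3 → N5 → N6: 8+24+25+20+23+6 = 106
Depot → N1 → N2 → N4 → N3 → N6 → N5: 8+24+25+20+21+6 = 104
… (712 more)
Depot → N4 → N1 → N3 → N2 → N6 → N5: 7+9+11+13+12+6 = 58  ← best
The minimum is 58.
One shortest path: Depot → N4 → N1 → N3 → N2 → N6 → N5.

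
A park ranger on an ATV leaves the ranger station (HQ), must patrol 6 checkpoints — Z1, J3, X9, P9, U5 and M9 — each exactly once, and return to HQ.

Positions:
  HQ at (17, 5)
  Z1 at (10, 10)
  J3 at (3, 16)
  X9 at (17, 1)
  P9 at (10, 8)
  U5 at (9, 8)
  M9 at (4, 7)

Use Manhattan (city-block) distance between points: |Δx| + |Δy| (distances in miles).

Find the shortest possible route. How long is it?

60 miles — the shortest possible round trip.

There are 360 distinct closed tours to check (reversals are equivalent).
HQ - Z1 - J3 - X9 - P9 - U5 - M9 - HQ: 12+13+29+14+1+6+15 = 90
HQ - Z1 - J3 - X9 - P9 - M9 - U5 - HQ: 12+13+29+14+7+6+11 = 92
HQ - Z1 - J3 - X9 - U5 - P9 - M9 - HQ: 12+13+29+15+1+7+15 = 92
HQ - Z1 - J3 - X9 - U5 - M9 - P9 - HQ: 12+13+29+15+6+7+10 = 92
HQ - Z1 - J3 - X9 - M9 - P9 - U5 - HQ: 12+13+29+19+7+1+11 = 92
HQ - Z1 - J3 - X9 - M9 - U5 - P9 - HQ: 12+13+29+19+6+1+10 = 90
HQ - Z1 - J3 - P9 - X9 - U5 - M9 - HQ: 12+13+15+14+15+6+15 = 90
HQ - Z1 - J3 - P9 - X9 - M9 - U5 - HQ: 12+13+15+14+19+6+11 = 90
… (352 more)
HQ - Z1 - J3 - M9 - U5 - P9 - X9 - HQ: 12+13+10+6+1+14+4 = 60  ← best
The minimum is 60.
One optimal route: HQ → Z1 → J3 → M9 → U5 → P9 → X9 → HQ (or its reverse).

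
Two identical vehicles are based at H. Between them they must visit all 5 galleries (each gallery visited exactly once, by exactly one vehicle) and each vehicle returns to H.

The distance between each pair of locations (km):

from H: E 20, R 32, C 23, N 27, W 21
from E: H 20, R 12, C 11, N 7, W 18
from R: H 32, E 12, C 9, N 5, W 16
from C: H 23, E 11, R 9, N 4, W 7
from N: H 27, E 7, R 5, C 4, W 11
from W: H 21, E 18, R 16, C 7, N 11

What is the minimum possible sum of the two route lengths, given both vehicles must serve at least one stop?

Check every non-empty split of the stops between the two vehicles; for each half take its own optimal tour:
  {E} + {R, C, N, W}: 40 + 69 = 109
  {R} + {E, C, N, W}: 64 + 59 = 123
  {E, R} + {C, N, W}: 64 + 59 = 123
  {C} + {E, R, N, W}: 46 + 69 = 115
  {E, C} + {R, N, W}: 54 + 69 = 123
  {R, C} + {E, N, W}: 64 + 59 = 123
  … (15 splits in total)
  {E, R, C, N} + {W}: 64 + 42 = 106  ← best
Best: vehicle 1 H → E → R → N → C → H = 64; vehicle 2 H → W → H = 42; combined 106.

106 km — the smallest possible combined total.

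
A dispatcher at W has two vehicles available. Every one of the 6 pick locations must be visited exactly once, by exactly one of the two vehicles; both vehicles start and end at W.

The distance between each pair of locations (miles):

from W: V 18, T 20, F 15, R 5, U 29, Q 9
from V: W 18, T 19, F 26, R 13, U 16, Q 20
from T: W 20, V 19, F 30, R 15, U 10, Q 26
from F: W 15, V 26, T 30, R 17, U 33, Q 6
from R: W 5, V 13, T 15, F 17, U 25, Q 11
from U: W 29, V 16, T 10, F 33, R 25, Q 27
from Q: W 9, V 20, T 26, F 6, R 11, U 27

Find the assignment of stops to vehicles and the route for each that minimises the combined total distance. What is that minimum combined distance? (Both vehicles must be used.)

There are 2^5 − 1 = 31 ways to divide the 6 stops into two non-empty groups. For each, the best each vehicle can do is its own shortest tour through its group:
  {V} + {T, F, R, U, Q}: 36 + 78 = 114
  {T} + {V, F, R, U, Q}: 40 + 82 = 122
  {V, T} + {F, R, U, Q}: 57 + 78 = 135
  {F} + {V, T, R, U, Q}: 30 + 75 = 105
  {V, F} + {T, R, U, Q}: 59 + 66 = 125
  {T, F} + {V, R, U, Q}: 65 + 70 = 135
  … (31 splits in total)
  {V, T, R, U} + {F, Q}: 64 + 30 = 94  ← best
Best: vehicle 1 W → V → U → T → R → W = 64; vehicle 2 W → F → Q → W = 30; combined 94.

94 miles — the smallest possible combined total.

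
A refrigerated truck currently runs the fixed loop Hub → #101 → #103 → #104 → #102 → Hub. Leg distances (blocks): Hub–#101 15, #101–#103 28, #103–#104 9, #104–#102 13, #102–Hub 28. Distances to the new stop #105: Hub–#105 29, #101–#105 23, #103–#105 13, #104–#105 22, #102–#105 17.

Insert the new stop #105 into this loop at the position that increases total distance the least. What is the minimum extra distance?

Insertion cost between consecutive stops i–j is d(i,#105) + d(#105,j) − d(i,j):
  between Hub and #101: 29 + 23 − 15 = 37
  between #101 and #103: 23 + 13 − 28 = 8
  between #103 and #104: 13 + 22 − 9 = 26
  between #104 and #102: 22 + 17 − 13 = 26
  between #102 and Hub: 17 + 29 − 28 = 18
Cheapest insertion is between #101 and #103, adding 8.
New total = 93 + 8 = 101.

+8 blocks — insert #105 between #101 and #103.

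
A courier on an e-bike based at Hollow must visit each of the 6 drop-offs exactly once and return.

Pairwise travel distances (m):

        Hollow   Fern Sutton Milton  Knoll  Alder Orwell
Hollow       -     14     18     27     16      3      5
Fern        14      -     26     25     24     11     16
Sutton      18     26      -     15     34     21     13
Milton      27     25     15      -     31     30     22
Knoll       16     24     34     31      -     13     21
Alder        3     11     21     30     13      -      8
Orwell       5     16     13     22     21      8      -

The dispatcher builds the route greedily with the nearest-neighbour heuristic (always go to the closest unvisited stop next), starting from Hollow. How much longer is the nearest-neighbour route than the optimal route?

From Hollow: Alder=3, Orwell=5, Fern=14, Knoll=16, Sutton=18, Milton=27 → choose Alder (3).
From Alder: Orwell=8, Fern=11, Knoll=13, Sutton=21, Milton=30 → choose Orwell (8).
From Orwell: Sutton=13, Fern=16, Knoll=21, Milton=22 → choose Sutton (13).
From Sutton: Milton=15, Fern=26, Knoll=34 → choose Milton (15).
From Milton: Fern=25, Knoll=31 → choose Fern (25).
From Fern: Knoll=24 → choose Knoll (24).
NN route Hollow → Alder → Orwell → Sutton → Milton → Fern → Knoll → Hollow costs 104.
Optimal: Hollow → Knoll → Alder → Fern → Milton → Sutton → Orwell → Hollow costs 98 (by enumerating all 360 distinct tours).
Excess = 104 − 98 = 6.

The nearest-neighbour route is 6 m longer than optimal.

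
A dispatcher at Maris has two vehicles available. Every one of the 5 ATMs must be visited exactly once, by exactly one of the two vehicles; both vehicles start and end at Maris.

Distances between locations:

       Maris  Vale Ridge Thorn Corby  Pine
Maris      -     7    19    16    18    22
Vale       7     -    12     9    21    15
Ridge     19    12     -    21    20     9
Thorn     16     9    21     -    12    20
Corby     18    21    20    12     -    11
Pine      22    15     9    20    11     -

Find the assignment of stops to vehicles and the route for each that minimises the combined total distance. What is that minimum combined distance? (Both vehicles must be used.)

81 — the smallest possible combined total.

Try each way of splitting the stops between the two vehicles (each non-empty) and, for each split, find the best tour for each vehicle:
  {Vale} + {Ridge, Thorn, Corby, Pine}: 14 + 67 = 81
  {Ridge} + {Vale, Thorn, Corby, Pine}: 38 + 61 = 99
  {Vale, Ridge} + {Thorn, Corby, Pine}: 38 + 61 = 99
  {Thorn} + {Vale, Ridge, Corby, Pine}: 32 + 57 = 89
  {Vale, Thorn} + {Ridge, Corby, Pine}: 32 + 57 = 89
  {Ridge, Thorn} + {Vale, Corby, Pine}: 56 + 51 = 107
  … (15 splits in total)
Best: vehicle 1 Maris → Vale → Maris = 14; vehicle 2 Maris → Ridge → Pine → Corby → Thorn → Maris = 67; combined 81.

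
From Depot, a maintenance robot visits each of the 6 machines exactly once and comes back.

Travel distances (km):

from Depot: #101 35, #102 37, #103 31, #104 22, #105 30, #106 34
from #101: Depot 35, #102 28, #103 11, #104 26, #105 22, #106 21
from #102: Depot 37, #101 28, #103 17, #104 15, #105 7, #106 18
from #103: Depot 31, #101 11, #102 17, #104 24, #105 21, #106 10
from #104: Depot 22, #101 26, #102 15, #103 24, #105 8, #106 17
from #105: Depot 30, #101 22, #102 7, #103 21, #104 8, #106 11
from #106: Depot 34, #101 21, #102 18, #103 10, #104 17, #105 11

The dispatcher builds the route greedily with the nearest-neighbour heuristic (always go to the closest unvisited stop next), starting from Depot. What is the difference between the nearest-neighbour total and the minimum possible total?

From Depot: #104=22, #105=30, #103=31, #106=34, #101=35, #102=37 → choose #104 (22).
From #104: #105=8, #102=15, #106=17, #103=24, #101=26 → choose #105 (8).
From #105: #102=7, #106=11, #103=21, #101=22 → choose #102 (7).
From #102: #103=17, #106=18, #101=28 → choose #103 (17).
From #103: #106=10, #101=11 → choose #106 (10).
From #106: #101=21 → choose #101 (21).
NN route Depot → #104 → #105 → #102 → #103 → #106 → #101 → Depot costs 120.
Optimal: Depot → #101 → #103 → #106 → #102 → #105 → #104 → Depot costs 111 (by enumerating all 360 distinct tours).
Excess = 120 − 111 = 9.

The nearest-neighbour route is 9 km longer than optimal.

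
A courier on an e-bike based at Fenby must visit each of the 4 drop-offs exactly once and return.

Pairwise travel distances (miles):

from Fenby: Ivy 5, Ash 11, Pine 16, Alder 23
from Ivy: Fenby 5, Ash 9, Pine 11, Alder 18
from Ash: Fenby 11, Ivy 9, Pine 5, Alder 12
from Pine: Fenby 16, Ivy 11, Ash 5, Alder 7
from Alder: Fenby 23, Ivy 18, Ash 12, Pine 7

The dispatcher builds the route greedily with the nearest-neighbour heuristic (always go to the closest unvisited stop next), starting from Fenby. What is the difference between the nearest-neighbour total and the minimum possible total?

Fenby: Ivy=5, Ash=11, Pine=16, Alder=23 ⇒ Ivy
Ivy: Ash=9, Pine=11, Alder=18 ⇒ Ash
Ash: Pine=5, Alder=12 ⇒ Pine
Pine: Alder=7 ⇒ Alder
NN route Fenby → Ivy → Ash → Pine → Alder → Fenby costs 49.
Optimal: Fenby → Ivy → Pine → Alder → Ash → Fenby costs 46 (by enumerating all 12 distinct tours).
Excess = 49 − 46 = 3.

Excess over optimum: 3 miles.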